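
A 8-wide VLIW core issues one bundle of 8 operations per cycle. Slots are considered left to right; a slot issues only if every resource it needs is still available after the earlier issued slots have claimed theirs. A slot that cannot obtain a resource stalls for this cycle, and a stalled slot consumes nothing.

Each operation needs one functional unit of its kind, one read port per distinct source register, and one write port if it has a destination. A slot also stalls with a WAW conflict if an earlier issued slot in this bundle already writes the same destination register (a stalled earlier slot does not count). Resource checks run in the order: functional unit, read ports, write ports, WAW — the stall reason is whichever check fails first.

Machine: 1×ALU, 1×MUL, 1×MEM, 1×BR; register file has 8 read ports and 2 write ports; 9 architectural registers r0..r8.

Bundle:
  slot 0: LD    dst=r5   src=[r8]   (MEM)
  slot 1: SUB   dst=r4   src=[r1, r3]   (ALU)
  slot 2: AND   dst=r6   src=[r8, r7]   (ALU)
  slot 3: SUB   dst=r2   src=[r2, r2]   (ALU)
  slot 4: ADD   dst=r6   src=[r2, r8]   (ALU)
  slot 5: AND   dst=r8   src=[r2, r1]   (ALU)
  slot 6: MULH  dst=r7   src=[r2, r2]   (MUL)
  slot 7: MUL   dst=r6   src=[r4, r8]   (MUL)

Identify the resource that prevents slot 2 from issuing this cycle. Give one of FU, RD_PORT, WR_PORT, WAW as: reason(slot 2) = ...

reason(slot 2) = FU

slot 0 (MEM): ISSUE — free A1,Mu1,Ld0,B1 rp7 wp1
slot 1 (ALU): ISSUE — free A0,Mu1,Ld0,B1 rp5 wp0
slot 2 (ALU): stall FU — free A0,Mu1,Ld0,B1 rp5 wp0
slot 3 (ALU): stall FU — free A0,Mu1,Ld0,B1 rp5 wp0
slot 4 (ALU): stall FU — free A0,Mu1,Ld0,B1 rp5 wp0
slot 5 (ALU): stall FU — free A0,Mu1,Ld0,B1 rp5 wp0
slot 6 (MUL): stall WR_PORT — free A0,Mu1,Ld0,B1 rp5 wp0
slot 7 (MUL): stall WR_PORT — free A0,Mu1,Ld0,B1 rp5 wp0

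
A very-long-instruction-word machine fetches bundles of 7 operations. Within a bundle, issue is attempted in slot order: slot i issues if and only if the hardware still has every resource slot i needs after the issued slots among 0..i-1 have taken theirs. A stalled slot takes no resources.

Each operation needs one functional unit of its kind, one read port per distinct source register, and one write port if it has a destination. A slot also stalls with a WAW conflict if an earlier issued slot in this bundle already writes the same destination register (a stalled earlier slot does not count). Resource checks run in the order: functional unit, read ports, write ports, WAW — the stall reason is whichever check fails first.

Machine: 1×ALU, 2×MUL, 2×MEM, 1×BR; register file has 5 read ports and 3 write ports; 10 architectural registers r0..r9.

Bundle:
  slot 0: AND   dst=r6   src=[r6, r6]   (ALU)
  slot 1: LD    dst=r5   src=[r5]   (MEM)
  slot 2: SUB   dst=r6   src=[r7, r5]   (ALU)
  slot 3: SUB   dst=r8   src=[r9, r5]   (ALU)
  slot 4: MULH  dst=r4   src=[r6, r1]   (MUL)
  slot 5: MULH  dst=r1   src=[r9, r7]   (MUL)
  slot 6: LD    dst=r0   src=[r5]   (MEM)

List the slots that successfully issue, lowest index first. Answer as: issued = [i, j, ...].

issued = [0, 1, 4]

  0. ALU→r6 ⇒ go  {0A/2Mu/2Ld/1B | 4r 2w}
  1. MEM→r5 ⇒ go  {0A/2Mu/1Ld/1B | 3r 1w}
  2. ALU→r6 ⇒ no(FU)  {0A/2Mu/1Ld/1B | 3r 1w}
  3. ALU→r8 ⇒ no(FU)  {0A/2Mu/1Ld/1B | 3r 1w}
  4. MUL→r4 ⇒ go  {0A/1Mu/1Ld/1B | 1r 0w}
  5. MUL→r1 ⇒ no(RD_PORT)  {0A/1Mu/1Ld/1B | 1r 0w}
  6. MEM→r0 ⇒ no(WR_PORT)  {0A/1Mu/1Ld/1B | 1r 0w}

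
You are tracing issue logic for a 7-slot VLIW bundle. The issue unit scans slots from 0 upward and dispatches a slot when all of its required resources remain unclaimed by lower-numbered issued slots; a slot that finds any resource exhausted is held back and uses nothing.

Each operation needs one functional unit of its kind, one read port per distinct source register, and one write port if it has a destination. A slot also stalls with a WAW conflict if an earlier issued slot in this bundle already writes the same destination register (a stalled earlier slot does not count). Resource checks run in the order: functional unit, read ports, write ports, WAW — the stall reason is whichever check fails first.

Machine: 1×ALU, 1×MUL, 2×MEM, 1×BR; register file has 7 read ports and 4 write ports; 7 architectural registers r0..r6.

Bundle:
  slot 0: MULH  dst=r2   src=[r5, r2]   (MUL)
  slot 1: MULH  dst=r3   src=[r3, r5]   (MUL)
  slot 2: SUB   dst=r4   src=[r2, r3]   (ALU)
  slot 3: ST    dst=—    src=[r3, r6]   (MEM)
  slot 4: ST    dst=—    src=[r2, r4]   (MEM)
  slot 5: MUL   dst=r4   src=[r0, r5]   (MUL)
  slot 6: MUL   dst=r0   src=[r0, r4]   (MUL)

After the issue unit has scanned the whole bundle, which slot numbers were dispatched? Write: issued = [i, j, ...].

issued = [0, 2, 3]

(0) want 1×MUL +2rd +1wr — yes → AL1|MU0|ME2|BR1|rd5|wr3
(1) want 1×MUL +2rd +1wr — FU → AL1|MU0|ME2|BR1|rd5|wr3
(2) want 1×ALU +2rd +1wr — yes → AL0|MU0|ME2|BR1|rd3|wr2
(3) want 1×MEM +2rd +0wr — yes → AL0|MU0|ME1|BR1|rd1|wr2
(4) want 1×MEM +2rd +0wr — RD_PORT → AL0|MU0|ME1|BR1|rd1|wr2
(5) want 1×MUL +2rd +1wr — FU → AL0|MU0|ME1|BR1|rd1|wr2
(6) want 1×MUL +2rd +1wr — FU → AL0|MU0|ME1|BR1|rd1|wr2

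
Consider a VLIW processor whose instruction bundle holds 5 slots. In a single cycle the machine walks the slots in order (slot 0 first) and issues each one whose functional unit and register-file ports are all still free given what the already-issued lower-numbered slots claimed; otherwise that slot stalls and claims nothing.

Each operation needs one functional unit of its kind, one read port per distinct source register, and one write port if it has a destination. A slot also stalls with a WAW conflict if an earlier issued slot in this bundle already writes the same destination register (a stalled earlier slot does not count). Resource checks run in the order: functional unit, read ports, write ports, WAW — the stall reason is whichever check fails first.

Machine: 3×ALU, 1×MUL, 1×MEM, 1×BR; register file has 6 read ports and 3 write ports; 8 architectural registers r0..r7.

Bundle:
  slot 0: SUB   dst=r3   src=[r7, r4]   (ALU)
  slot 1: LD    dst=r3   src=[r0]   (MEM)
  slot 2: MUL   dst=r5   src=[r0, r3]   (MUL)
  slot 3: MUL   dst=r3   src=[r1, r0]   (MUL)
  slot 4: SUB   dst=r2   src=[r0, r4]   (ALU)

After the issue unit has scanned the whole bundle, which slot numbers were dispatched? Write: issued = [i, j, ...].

  0. ALU→r3 ⇒ go  {2A/1Mu/1Ld/1B | 4r 2w}
  1. MEM→r3 ⇒ no(WAW)  {2A/1Mu/1Ld/1B | 4r 2w}
  2. MUL→r5 ⇒ go  {2A/0Mu/1Ld/1B | 2r 1w}
  3. MUL→r3 ⇒ no(FU)  {2A/0Mu/1Ld/1B | 2r 1w}
  4. ALU→r2 ⇒ go  {1A/0Mu/1Ld/1B | 0r 0w}

issued = [0, 2, 4]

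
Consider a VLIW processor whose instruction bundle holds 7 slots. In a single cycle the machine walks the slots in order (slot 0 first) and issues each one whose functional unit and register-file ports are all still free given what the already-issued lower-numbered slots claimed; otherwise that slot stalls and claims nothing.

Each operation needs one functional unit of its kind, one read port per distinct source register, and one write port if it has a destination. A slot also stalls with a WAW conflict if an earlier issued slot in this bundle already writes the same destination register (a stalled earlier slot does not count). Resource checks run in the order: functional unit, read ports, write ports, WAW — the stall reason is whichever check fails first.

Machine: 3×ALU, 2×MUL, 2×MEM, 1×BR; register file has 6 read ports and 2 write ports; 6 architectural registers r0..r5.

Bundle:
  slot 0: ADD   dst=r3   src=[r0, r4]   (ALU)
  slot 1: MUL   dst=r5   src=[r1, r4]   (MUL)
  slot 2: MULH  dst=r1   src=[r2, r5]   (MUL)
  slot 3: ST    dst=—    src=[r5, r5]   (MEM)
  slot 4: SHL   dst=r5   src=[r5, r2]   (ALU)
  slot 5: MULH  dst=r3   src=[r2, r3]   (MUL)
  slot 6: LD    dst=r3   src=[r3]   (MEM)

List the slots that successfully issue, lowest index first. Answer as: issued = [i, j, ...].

issued = [0, 1, 3]

[0] ALU needs rd=2 wr=1: ok; after: ALU=2 MUL=2 MEM=2 BR=1, R=4, W=1
[1] MUL needs rd=2 wr=1: ok; after: ALU=2 MUL=1 MEM=2 BR=1, R=2, W=0
[2] MUL needs rd=2 wr=1: WR_PORT; after: ALU=2 MUL=1 MEM=2 BR=1, R=2, W=0
[3] MEM needs rd=1 wr=0: ok; after: ALU=2 MUL=1 MEM=1 BR=1, R=1, W=0
[4] ALU needs rd=2 wr=1: RD_PORT; after: ALU=2 MUL=1 MEM=1 BR=1, R=1, W=0
[5] MUL needs rd=2 wr=1: RD_PORT; after: ALU=2 MUL=1 MEM=1 BR=1, R=1, W=0
[6] MEM needs rd=1 wr=1: WR_PORT; after: ALU=2 MUL=1 MEM=1 BR=1, R=1, W=0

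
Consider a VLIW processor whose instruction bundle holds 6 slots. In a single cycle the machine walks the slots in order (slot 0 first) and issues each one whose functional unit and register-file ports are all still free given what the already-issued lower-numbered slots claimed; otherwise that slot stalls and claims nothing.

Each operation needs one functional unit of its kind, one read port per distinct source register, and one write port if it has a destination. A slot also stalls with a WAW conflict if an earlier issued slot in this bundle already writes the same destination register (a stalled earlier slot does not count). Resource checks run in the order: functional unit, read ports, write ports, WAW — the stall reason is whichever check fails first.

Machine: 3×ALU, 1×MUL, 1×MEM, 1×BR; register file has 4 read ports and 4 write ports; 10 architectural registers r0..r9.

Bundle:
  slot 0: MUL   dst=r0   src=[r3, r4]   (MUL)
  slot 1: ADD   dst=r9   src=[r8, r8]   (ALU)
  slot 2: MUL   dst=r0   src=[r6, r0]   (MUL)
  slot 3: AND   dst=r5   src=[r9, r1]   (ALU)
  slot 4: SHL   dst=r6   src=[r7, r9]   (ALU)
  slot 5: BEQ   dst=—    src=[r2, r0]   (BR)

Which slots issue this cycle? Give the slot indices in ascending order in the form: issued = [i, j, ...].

issued = [0, 1]

slot 0 (MUL): ISSUE — free A3,Mu0,Ld1,B1 rp2 wp3
slot 1 (ALU): ISSUE — free A2,Mu0,Ld1,B1 rp1 wp2
slot 2 (MUL): stall FU — free A2,Mu0,Ld1,B1 rp1 wp2
slot 3 (ALU): stall RD_PORT — free A2,Mu0,Ld1,B1 rp1 wp2
slot 4 (ALU): stall RD_PORT — free A2,Mu0,Ld1,B1 rp1 wp2
slot 5 (BR): stall RD_PORT — free A2,Mu0,Ld1,B1 rp1 wp2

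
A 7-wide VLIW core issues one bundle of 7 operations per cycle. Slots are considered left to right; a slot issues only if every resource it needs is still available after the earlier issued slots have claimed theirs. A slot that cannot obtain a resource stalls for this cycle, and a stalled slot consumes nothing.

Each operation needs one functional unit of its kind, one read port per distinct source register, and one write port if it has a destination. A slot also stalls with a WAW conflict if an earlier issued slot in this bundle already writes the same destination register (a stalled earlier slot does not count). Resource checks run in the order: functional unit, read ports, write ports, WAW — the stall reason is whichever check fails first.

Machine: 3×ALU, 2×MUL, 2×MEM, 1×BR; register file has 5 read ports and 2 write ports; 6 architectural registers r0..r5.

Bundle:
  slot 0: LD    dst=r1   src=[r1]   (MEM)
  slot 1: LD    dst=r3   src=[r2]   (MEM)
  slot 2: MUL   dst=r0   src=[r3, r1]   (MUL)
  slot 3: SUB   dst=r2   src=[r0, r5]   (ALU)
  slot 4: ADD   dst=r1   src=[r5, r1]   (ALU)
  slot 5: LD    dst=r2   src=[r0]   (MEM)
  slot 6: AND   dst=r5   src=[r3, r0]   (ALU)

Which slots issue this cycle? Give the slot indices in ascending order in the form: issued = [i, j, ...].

slot 0 (MEM): ISSUE — free A3,Mu2,Ld1,B1 rp4 wp1
slot 1 (MEM): ISSUE — free A3,Mu2,Ld0,B1 rp3 wp0
slot 2 (MUL): stall WR_PORT — free A3,Mu2,Ld0,B1 rp3 wp0
slot 3 (ALU): stall WR_PORT — free A3,Mu2,Ld0,B1 rp3 wp0
slot 4 (ALU): stall WR_PORT — free A3,Mu2,Ld0,B1 rp3 wp0
slot 5 (MEM): stall FU — free A3,Mu2,Ld0,B1 rp3 wp0
slot 6 (ALU): stall WR_PORT — free A3,Mu2,Ld0,B1 rp3 wp0

issued = [0, 1]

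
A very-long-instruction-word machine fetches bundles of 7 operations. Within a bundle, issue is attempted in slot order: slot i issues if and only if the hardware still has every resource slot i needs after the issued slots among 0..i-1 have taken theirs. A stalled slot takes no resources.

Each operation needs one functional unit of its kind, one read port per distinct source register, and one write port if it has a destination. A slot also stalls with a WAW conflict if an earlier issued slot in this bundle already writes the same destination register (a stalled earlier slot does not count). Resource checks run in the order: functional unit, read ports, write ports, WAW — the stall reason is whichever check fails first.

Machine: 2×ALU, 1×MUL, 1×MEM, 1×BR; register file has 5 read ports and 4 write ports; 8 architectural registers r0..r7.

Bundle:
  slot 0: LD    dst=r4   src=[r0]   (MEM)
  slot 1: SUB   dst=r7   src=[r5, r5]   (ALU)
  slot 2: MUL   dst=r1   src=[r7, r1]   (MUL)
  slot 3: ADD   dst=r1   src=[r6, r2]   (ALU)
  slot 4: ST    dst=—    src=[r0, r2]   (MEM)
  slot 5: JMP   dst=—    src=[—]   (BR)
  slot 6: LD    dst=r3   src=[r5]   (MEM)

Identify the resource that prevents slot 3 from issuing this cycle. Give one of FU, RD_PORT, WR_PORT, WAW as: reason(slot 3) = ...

reason(slot 3) = RD_PORT

[0] MEM needs rd=1 wr=1: ok; after: ALU=2 MUL=1 MEM=0 BR=1, R=4, W=3
[1] ALU needs rd=1 wr=1: ok; after: ALU=1 MUL=1 MEM=0 BR=1, R=3, W=2
[2] MUL needs rd=2 wr=1: ok; after: ALU=1 MUL=0 MEM=0 BR=1, R=1, W=1
[3] ALU needs rd=2 wr=1: RD_PORT; after: ALU=1 MUL=0 MEM=0 BR=1, R=1, W=1
[4] MEM needs rd=2 wr=0: FU; after: ALU=1 MUL=0 MEM=0 BR=1, R=1, W=1
[5] BR needs rd=0 wr=0: ok; after: ALU=1 MUL=0 MEM=0 BR=0, R=1, W=1
[6] MEM needs rd=1 wr=1: FU; after: ALU=1 MUL=0 MEM=0 BR=0, R=1, W=1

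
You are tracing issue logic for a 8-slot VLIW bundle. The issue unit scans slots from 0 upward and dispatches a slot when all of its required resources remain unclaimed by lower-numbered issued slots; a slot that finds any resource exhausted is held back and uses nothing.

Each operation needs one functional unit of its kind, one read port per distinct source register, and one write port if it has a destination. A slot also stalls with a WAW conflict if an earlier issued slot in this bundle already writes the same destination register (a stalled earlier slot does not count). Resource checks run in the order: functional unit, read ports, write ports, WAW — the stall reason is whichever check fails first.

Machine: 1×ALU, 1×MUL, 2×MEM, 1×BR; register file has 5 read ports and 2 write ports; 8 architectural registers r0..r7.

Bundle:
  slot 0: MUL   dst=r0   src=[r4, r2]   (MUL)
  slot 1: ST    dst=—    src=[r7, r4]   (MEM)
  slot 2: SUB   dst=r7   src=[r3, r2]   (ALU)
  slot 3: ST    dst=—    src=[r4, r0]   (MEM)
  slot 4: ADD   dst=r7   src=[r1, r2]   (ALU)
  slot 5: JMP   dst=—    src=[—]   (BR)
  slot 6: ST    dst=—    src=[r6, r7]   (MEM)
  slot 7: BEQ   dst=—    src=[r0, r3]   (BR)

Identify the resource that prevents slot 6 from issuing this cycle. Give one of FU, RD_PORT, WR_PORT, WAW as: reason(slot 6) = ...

reason(slot 6) = RD_PORT

  0. MUL→r0 ⇒ go  {1A/0Mu/2Ld/1B | 3r 1w}
  1. MEM ⇒ go  {1A/0Mu/1Ld/1B | 1r 1w}
  2. ALU→r7 ⇒ no(RD_PORT)  {1A/0Mu/1Ld/1B | 1r 1w}
  3. MEM ⇒ no(RD_PORT)  {1A/0Mu/1Ld/1B | 1r 1w}
  4. ALU→r7 ⇒ no(RD_PORT)  {1A/0Mu/1Ld/1B | 1r 1w}
  5. BR ⇒ go  {1A/0Mu/1Ld/0B | 1r 1w}
  6. MEM ⇒ no(RD_PORT)  {1A/0Mu/1Ld/0B | 1r 1w}
  7. BR ⇒ no(FU)  {1A/0Mu/1Ld/0B | 1r 1w}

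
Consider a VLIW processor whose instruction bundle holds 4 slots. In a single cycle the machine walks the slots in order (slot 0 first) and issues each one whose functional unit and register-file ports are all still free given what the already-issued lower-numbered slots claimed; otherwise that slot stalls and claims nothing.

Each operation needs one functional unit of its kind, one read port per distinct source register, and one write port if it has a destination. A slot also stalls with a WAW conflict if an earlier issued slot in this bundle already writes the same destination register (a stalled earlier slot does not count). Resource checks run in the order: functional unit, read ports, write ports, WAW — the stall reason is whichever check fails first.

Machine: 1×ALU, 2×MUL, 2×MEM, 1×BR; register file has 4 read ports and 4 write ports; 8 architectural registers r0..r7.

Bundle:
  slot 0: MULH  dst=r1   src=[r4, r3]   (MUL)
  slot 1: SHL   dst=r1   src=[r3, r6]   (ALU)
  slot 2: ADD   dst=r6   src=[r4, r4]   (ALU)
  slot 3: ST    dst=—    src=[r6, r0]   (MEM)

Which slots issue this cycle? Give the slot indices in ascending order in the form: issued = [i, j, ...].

issued = [0, 2]

[0] MUL needs rd=2 wr=1: ok; after: ALU=1 MUL=1 MEM=2 BR=1, R=2, W=3
[1] ALU needs rd=2 wr=1: WAW; after: ALU=1 MUL=1 MEM=2 BR=1, R=2, W=3
[2] ALU needs rd=1 wr=1: ok; after: ALU=0 MUL=1 MEM=2 BR=1, R=1, W=2
[3] MEM needs rd=2 wr=0: RD_PORT; after: ALU=0 MUL=1 MEM=2 BR=1, R=1, W=2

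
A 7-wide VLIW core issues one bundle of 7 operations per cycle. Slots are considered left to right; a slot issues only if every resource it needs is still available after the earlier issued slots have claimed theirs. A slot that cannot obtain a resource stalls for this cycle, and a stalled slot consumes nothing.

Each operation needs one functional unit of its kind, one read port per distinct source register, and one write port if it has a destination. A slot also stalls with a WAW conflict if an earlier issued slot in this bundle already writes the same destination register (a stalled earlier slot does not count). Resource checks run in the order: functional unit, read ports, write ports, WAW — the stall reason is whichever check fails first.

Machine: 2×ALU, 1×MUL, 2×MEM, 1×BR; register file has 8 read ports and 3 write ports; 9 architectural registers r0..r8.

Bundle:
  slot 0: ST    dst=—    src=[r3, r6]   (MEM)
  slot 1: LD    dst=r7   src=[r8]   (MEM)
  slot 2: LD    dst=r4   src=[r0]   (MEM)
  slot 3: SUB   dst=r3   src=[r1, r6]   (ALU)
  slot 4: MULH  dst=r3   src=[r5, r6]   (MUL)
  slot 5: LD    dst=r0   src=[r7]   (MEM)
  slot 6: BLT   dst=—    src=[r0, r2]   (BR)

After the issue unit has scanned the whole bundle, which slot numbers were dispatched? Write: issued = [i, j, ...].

issued = [0, 1, 3, 6]

(0) want 1×MEM +2rd +0wr — yes → AL2|MU1|ME1|BR1|rd6|wr3
(1) want 1×MEM +1rd +1wr — yes → AL2|MU1|ME0|BR1|rd5|wr2
(2) want 1×MEM +1rd +1wr — FU → AL2|MU1|ME0|BR1|rd5|wr2
(3) want 1×ALU +2rd +1wr — yes → AL1|MU1|ME0|BR1|rd3|wr1
(4) want 1×MUL +2rd +1wr — WAW → AL1|MU1|ME0|BR1|rd3|wr1
(5) want 1×MEM +1rd +1wr — FU → AL1|MU1|ME0|BR1|rd3|wr1
(6) want 1×BR +2rd +0wr — yes → AL1|MU1|ME0|BR0|rd1|wr1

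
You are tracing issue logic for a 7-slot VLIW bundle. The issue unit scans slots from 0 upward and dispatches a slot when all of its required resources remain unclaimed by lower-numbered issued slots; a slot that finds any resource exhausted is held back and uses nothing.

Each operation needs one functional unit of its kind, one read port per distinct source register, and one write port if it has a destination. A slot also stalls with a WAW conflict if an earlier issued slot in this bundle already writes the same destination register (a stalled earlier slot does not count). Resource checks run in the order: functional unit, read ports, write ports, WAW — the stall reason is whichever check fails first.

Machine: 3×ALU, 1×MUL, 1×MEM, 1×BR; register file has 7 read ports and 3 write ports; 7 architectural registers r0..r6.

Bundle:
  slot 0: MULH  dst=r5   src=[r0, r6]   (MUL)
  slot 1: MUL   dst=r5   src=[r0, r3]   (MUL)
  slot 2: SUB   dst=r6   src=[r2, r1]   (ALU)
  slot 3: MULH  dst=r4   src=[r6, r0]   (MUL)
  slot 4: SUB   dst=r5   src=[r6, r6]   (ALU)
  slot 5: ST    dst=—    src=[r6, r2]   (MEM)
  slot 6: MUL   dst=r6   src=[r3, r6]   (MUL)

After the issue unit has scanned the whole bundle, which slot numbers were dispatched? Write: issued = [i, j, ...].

issued = [0, 2, 5]

slot 0 (MUL): ISSUE — free A3,Mu0,Ld1,B1 rp5 wp2
slot 1 (MUL): stall FU — free A3,Mu0,Ld1,B1 rp5 wp2
slot 2 (ALU): ISSUE — free A2,Mu0,Ld1,B1 rp3 wp1
slot 3 (MUL): stall FU — free A2,Mu0,Ld1,B1 rp3 wp1
slot 4 (ALU): stall WAW — free A2,Mu0,Ld1,B1 rp3 wp1
slot 5 (MEM): ISSUE — free A2,Mu0,Ld0,B1 rp1 wp1
slot 6 (MUL): stall FU — free A2,Mu0,Ld0,B1 rp1 wp1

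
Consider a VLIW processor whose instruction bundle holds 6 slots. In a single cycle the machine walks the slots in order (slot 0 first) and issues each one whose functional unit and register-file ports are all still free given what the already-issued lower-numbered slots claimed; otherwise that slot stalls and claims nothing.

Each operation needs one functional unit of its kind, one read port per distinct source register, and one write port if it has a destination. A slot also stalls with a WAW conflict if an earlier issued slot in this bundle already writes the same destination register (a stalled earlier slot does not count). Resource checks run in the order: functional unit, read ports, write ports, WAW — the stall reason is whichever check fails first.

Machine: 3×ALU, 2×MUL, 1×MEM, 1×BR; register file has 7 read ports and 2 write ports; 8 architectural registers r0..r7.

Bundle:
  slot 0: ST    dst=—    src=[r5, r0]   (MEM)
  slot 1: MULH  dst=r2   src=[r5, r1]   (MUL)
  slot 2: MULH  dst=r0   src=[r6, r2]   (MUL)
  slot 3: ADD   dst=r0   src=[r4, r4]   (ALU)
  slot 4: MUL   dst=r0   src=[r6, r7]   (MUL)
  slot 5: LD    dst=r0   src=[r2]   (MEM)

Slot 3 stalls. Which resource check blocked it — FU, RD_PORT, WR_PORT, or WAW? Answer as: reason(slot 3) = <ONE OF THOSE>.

reason(slot 3) = WR_PORT

(0) want 1×MEM +2rd +0wr — yes → AL3|MU2|ME0|BR1|rd5|wr2
(1) want 1×MUL +2rd +1wr — yes → AL3|MU1|ME0|BR1|rd3|wr1
(2) want 1×MUL +2rd +1wr — yes → AL3|MU0|ME0|BR1|rd1|wr0
(3) want 1×ALU +1rd +1wr — WR_PORT → AL3|MU0|ME0|BR1|rd1|wr0
(4) want 1×MUL +2rd +1wr — FU → AL3|MU0|ME0|BR1|rd1|wr0
(5) want 1×MEM +1rd +1wr — FU → AL3|MU0|ME0|BR1|rd1|wr0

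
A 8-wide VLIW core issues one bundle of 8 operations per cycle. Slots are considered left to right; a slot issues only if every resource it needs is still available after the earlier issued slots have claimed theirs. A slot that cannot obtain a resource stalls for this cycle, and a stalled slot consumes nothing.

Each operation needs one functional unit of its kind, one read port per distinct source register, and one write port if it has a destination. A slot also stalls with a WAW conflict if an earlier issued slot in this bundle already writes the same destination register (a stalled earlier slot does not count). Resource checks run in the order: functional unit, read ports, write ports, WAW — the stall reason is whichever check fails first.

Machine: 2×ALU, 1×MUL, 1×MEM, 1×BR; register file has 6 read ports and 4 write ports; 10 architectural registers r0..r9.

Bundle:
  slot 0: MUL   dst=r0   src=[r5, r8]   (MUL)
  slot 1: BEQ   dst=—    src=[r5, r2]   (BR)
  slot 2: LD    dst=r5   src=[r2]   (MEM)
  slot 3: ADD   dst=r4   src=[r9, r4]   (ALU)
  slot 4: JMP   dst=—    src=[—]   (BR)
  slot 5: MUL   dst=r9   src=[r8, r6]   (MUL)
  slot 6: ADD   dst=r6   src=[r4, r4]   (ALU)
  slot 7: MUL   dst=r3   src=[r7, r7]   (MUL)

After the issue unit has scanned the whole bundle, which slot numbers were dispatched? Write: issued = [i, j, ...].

[0] MUL needs rd=2 wr=1: ok; after: ALU=2 MUL=0 MEM=1 BR=1, R=4, W=3
[1] BR needs rd=2 wr=0: ok; after: ALU=2 MUL=0 MEM=1 BR=0, R=2, W=3
[2] MEM needs rd=1 wr=1: ok; after: ALU=2 MUL=0 MEM=0 BR=0, R=1, W=2
[3] ALU needs rd=2 wr=1: RD_PORT; after: ALU=2 MUL=0 MEM=0 BR=0, R=1, W=2
[4] BR needs rd=0 wr=0: FU; after: ALU=2 MUL=0 MEM=0 BR=0, R=1, W=2
[5] MUL needs rd=2 wr=1: FU; after: ALU=2 MUL=0 MEM=0 BR=0, R=1, W=2
[6] ALU needs rd=1 wr=1: ok; after: ALU=1 MUL=0 MEM=0 BR=0, R=0, W=1
[7] MUL needs rd=1 wr=1: FU; after: ALU=1 MUL=0 MEM=0 BR=0, R=0, W=1

issued = [0, 1, 2, 6]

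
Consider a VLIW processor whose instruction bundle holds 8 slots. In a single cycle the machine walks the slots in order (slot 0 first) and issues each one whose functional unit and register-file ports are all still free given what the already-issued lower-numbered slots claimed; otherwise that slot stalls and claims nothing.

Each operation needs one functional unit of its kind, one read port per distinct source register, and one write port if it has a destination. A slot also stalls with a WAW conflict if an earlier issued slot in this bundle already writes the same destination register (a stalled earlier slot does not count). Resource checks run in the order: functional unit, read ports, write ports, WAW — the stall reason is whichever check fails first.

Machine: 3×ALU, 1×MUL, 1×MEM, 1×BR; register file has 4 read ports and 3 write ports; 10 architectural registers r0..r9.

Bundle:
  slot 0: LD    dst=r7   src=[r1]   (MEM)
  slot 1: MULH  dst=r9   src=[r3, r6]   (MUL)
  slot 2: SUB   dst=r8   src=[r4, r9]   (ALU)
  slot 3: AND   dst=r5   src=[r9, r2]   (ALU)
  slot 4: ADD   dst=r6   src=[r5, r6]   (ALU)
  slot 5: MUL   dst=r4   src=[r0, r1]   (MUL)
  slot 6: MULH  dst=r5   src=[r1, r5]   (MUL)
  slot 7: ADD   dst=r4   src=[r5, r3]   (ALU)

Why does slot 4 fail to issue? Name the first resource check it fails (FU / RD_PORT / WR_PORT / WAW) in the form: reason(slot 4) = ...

reason(slot 4) = RD_PORT

slot 0 (MEM): ISSUE — free A3,Mu1,Ld0,B1 rp3 wp2
slot 1 (MUL): ISSUE — free A3,Mu0,Ld0,B1 rp1 wp1
slot 2 (ALU): stall RD_PORT — free A3,Mu0,Ld0,B1 rp1 wp1
slot 3 (ALU): stall RD_PORT — free A3,Mu0,Ld0,B1 rp1 wp1
slot 4 (ALU): stall RD_PORT — free A3,Mu0,Ld0,B1 rp1 wp1
slot 5 (MUL): stall FU — free A3,Mu0,Ld0,B1 rp1 wp1
slot 6 (MUL): stall FU — free A3,Mu0,Ld0,B1 rp1 wp1
slot 7 (ALU): stall RD_PORT — free A3,Mu0,Ld0,B1 rp1 wp1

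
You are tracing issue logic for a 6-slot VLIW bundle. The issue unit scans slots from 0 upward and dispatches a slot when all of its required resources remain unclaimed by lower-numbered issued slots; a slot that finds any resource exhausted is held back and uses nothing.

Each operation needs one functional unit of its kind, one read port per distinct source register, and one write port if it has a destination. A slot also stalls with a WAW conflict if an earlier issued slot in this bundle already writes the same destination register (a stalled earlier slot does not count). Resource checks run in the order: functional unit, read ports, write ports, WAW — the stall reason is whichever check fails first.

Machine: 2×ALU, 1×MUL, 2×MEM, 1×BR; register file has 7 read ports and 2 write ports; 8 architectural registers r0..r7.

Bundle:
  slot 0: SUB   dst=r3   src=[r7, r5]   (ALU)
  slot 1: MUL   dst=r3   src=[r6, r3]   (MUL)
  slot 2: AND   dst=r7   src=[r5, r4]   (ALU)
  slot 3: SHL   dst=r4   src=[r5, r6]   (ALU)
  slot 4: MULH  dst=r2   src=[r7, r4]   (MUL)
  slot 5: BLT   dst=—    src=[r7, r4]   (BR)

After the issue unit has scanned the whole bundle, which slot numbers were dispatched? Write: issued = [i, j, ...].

#0 ALU src=r7,r5 dispatched  <A:1 Mu:1 Ld:2 B:1 rd:5 wr:1>
#1 MUL src=r6,r3 held:WAW  <A:1 Mu:1 Ld:2 B:1 rd:5 wr:1>
#2 ALU src=r5,r4 dispatched  <A:0 Mu:1 Ld:2 B:1 rd:3 wr:0>
#3 ALU src=r5,r6 held:FU  <A:0 Mu:1 Ld:2 B:1 rd:3 wr:0>
#4 MUL src=r7,r4 held:WR_PORT  <A:0 Mu:1 Ld:2 B:1 rd:3 wr:0>
#5 BR src=r7,r4 dispatched  <A:0 Mu:1 Ld:2 B:0 rd:1 wr:0>

issued = [0, 2, 5]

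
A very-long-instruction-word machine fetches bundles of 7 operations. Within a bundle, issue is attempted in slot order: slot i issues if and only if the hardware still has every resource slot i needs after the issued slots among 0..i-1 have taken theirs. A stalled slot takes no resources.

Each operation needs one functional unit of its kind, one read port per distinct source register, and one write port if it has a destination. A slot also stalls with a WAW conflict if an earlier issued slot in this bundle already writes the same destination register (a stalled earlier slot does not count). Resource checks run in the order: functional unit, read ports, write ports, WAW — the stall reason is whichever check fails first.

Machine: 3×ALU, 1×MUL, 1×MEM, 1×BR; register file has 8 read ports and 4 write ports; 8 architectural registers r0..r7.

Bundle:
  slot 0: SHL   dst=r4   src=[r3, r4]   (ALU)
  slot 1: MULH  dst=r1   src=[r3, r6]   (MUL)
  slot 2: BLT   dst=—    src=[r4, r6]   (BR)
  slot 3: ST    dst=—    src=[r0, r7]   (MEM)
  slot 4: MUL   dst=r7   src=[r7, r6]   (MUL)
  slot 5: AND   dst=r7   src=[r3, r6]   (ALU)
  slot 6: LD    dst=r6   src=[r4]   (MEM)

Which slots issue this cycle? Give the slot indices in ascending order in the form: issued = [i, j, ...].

issued = [0, 1, 2, 3]

(0) want 1×ALU +2rd +1wr — yes → AL2|MU1|ME1|BR1|rd6|wr3
(1) want 1×MUL +2rd +1wr — yes → AL2|MU0|ME1|BR1|rd4|wr2
(2) want 1×BR +2rd +0wr — yes → AL2|MU0|ME1|BR0|rd2|wr2
(3) want 1×MEM +2rd +0wr — yes → AL2|MU0|ME0|BR0|rd0|wr2
(4) want 1×MUL +2rd +1wr — FU → AL2|MU0|ME0|BR0|rd0|wr2
(5) want 1×ALU +2rd +1wr — RD_PORT → AL2|MU0|ME0|BR0|rd0|wr2
(6) want 1×MEM +1rd +1wr — FU → AL2|MU0|ME0|BR0|rd0|wr2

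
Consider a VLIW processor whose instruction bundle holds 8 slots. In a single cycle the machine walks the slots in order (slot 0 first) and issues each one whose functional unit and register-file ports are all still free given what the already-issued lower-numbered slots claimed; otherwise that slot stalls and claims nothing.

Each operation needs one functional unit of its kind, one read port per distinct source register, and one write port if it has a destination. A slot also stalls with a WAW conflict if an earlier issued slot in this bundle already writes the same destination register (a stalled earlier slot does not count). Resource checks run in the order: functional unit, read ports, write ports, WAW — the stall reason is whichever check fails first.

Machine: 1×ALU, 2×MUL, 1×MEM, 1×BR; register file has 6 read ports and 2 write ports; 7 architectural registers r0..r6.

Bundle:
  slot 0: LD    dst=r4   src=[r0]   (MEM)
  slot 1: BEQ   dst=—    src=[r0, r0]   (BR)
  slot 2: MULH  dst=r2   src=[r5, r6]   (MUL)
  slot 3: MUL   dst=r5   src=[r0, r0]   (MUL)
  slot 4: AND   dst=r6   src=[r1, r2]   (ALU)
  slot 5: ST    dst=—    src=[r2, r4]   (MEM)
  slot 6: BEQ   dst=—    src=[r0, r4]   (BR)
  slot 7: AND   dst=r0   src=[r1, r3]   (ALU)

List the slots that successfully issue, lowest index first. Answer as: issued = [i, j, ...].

issued = [0, 1, 2]

#0 MEM src=r0 dispatched  <A:1 Mu:2 Ld:0 B:1 rd:5 wr:1>
#1 BR src=r0,r0 dispatched  <A:1 Mu:2 Ld:0 B:0 rd:4 wr:1>
#2 MUL src=r5,r6 dispatched  <A:1 Mu:1 Ld:0 B:0 rd:2 wr:0>
#3 MUL src=r0,r0 held:WR_PORT  <A:1 Mu:1 Ld:0 B:0 rd:2 wr:0>
#4 ALU src=r1,r2 held:WR_PORT  <A:1 Mu:1 Ld:0 B:0 rd:2 wr:0>
#5 MEM src=r2,r4 held:FU  <A:1 Mu:1 Ld:0 B:0 rd:2 wr:0>
#6 BR src=r0,r4 held:FU  <A:1 Mu:1 Ld:0 B:0 rd:2 wr:0>
#7 ALU src=r1,r3 held:WR_PORT  <A:1 Mu:1 Ld:0 B:0 rd:2 wr:0>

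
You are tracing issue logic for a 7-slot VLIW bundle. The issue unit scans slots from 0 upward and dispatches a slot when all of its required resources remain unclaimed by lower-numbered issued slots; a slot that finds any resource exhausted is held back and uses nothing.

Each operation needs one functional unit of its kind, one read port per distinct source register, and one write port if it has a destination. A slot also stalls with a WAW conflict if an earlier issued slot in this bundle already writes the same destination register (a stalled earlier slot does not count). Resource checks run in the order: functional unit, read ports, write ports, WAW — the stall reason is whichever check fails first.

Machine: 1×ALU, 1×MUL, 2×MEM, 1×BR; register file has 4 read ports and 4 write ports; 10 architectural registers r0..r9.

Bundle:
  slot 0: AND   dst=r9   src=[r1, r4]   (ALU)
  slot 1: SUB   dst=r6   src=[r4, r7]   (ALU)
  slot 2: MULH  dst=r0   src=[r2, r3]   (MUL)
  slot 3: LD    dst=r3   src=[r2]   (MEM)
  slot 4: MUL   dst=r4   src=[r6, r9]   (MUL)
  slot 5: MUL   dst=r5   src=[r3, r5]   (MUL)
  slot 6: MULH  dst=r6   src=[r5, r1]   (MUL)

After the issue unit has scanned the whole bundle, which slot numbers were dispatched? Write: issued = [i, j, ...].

issued = [0, 2]

[0] ALU needs rd=2 wr=1: ok; after: ALU=0 MUL=1 MEM=2 BR=1, R=2, W=3
[1] ALU needs rd=2 wr=1: FU; after: ALU=0 MUL=1 MEM=2 BR=1, R=2, W=3
[2] MUL needs rd=2 wr=1: ok; after: ALU=0 MUL=0 MEM=2 BR=1, R=0, W=2
[3] MEM needs rd=1 wr=1: RD_PORT; after: ALU=0 MUL=0 MEM=2 BR=1, R=0, W=2
[4] MUL needs rd=2 wr=1: FU; after: ALU=0 MUL=0 MEM=2 BR=1, R=0, W=2
[5] MUL needs rd=2 wr=1: FU; after: ALU=0 MUL=0 MEM=2 BR=1, R=0, W=2
[6] MUL needs rd=2 wr=1: FU; after: ALU=0 MUL=0 MEM=2 BR=1, R=0, W=2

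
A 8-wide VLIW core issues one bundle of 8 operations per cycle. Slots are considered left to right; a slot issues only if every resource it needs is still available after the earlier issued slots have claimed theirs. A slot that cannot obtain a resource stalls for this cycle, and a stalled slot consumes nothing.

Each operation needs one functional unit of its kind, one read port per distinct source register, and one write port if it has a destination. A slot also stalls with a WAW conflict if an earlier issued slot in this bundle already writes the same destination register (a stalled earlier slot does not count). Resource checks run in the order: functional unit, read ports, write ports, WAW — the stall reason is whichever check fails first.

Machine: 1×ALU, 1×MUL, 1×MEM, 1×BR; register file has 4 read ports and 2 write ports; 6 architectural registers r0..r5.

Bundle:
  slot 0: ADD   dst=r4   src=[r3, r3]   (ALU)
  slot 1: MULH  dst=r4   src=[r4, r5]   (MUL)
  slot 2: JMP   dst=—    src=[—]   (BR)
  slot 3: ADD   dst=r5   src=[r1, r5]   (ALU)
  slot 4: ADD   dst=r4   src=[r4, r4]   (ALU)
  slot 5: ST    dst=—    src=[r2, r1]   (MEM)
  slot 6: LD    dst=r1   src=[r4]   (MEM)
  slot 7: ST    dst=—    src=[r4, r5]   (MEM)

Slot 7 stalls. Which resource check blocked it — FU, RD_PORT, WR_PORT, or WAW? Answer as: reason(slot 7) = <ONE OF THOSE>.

reason(slot 7) = FU

#0 ALU src=r3,r3 dispatched  <A:0 Mu:1 Ld:1 B:1 rd:3 wr:1>
#1 MUL src=r4,r5 held:WAW  <A:0 Mu:1 Ld:1 B:1 rd:3 wr:1>
#2 BR src=- dispatched  <A:0 Mu:1 Ld:1 B:0 rd:3 wr:1>
#3 ALU src=r1,r5 held:FU  <A:0 Mu:1 Ld:1 B:0 rd:3 wr:1>
#4 ALU src=r4,r4 held:FU  <A:0 Mu:1 Ld:1 B:0 rd:3 wr:1>
#5 MEM src=r2,r1 dispatched  <A:0 Mu:1 Ld:0 B:0 rd:1 wr:1>
#6 MEM src=r4 held:FU  <A:0 Mu:1 Ld:0 B:0 rd:1 wr:1>
#7 MEM src=r4,r5 held:FU  <A:0 Mu:1 Ld:0 B:0 rd:1 wr:1>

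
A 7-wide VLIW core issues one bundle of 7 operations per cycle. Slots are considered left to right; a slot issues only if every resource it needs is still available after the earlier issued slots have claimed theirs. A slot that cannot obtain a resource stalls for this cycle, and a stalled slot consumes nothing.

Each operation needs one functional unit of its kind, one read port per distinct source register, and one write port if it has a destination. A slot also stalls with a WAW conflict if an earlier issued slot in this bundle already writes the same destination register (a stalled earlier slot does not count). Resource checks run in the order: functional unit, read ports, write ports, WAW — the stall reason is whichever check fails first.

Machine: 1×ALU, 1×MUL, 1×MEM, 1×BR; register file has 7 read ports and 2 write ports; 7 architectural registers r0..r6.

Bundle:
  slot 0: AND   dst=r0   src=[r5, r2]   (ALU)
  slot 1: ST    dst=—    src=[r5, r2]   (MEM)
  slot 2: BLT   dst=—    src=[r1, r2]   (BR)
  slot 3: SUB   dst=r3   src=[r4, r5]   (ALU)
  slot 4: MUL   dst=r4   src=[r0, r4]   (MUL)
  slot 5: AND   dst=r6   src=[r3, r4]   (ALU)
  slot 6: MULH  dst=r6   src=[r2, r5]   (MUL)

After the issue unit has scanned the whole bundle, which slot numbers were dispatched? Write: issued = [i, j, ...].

issued = [0, 1, 2]

(0) want 1×ALU +2rd +1wr — yes → AL0|MU1|ME1|BR1|rd5|wr1
(1) want 1×MEM +2rd +0wr — yes → AL0|MU1|ME0|BR1|rd3|wr1
(2) want 1×BR +2rd +0wr — yes → AL0|MU1|ME0|BR0|rd1|wr1
(3) want 1×ALU +2rd +1wr — FU → AL0|MU1|ME0|BR0|rd1|wr1
(4) want 1×MUL +2rd +1wr — RD_PORT → AL0|MU1|ME0|BR0|rd1|wr1
(5) want 1×ALU +2rd +1wr — FU → AL0|MU1|ME0|BR0|rd1|wr1
(6) want 1×MUL +2rd +1wr — RD_PORT → AL0|MU1|ME0|BR0|rd1|wr1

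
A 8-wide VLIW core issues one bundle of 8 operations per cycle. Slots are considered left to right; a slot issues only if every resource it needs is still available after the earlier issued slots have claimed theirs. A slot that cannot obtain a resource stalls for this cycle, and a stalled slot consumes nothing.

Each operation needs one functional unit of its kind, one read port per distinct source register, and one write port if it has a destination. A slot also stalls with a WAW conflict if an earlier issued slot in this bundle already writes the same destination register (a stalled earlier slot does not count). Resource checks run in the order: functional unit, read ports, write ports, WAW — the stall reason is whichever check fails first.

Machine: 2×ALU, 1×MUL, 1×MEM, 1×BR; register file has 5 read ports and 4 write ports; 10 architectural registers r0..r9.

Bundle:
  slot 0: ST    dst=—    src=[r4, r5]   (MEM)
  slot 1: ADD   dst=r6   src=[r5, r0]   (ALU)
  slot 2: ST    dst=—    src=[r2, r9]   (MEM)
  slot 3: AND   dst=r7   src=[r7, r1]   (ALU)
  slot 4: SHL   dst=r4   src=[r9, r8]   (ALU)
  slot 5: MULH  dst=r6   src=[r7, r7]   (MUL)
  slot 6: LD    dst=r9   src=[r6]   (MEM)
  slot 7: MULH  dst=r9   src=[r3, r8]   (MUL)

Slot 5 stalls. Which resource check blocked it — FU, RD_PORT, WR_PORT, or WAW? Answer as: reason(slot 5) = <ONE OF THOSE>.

reason(slot 5) = WAW

[0] MEM needs rd=2 wr=0: ok; after: ALU=2 MUL=1 MEM=0 BR=1, R=3, W=4
[1] ALU needs rd=2 wr=1: ok; after: ALU=1 MUL=1 MEM=0 BR=1, R=1, W=3
[2] MEM needs rd=2 wr=0: FU; after: ALU=1 MUL=1 MEM=0 BR=1, R=1, W=3
[3] ALU needs rd=2 wr=1: RD_PORT; after: ALU=1 MUL=1 MEM=0 BR=1, R=1, W=3
[4] ALU needs rd=2 wr=1: RD_PORT; after: ALU=1 MUL=1 MEM=0 BR=1, R=1, W=3
[5] MUL needs rd=1 wr=1: WAW; after: ALU=1 MUL=1 MEM=0 BR=1, R=1, W=3
[6] MEM needs rd=1 wr=1: FU; after: ALU=1 MUL=1 MEM=0 BR=1, R=1, W=3
[7] MUL needs rd=2 wr=1: RD_PORT; after: ALU=1 MUL=1 MEM=0 BR=1, R=1, W=3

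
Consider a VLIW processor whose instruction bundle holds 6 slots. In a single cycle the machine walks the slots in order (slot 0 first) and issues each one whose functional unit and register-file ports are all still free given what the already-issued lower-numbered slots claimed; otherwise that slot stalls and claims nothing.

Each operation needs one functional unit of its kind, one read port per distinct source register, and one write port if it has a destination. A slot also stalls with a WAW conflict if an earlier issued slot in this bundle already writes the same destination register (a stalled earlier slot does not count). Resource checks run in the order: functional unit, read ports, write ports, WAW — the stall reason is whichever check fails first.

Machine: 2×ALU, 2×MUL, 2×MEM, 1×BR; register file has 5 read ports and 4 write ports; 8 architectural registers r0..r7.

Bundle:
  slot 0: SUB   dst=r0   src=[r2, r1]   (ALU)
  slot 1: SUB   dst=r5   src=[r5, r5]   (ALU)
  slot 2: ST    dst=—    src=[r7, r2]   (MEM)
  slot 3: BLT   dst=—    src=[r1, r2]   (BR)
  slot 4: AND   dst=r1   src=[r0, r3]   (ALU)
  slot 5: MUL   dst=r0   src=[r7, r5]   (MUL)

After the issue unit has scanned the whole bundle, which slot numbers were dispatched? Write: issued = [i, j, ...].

issued = [0, 1, 2]

(0) want 1×ALU +2rd +1wr — yes → AL1|MU2|ME2|BR1|rd3|wr3
(1) want 1×ALU +1rd +1wr — yes → AL0|MU2|ME2|BR1|rd2|wr2
(2) want 1×MEM +2rd +0wr — yes → AL0|MU2|ME1|BR1|rd0|wr2
(3) want 1×BR +2rd +0wr — RD_PORT → AL0|MU2|ME1|BR1|rd0|wr2
(4) want 1×ALU +2rd +1wr — FU → AL0|MU2|ME1|BR1|rd0|wr2
(5) want 1×MUL +2rd +1wr — RD_PORT → AL0|MU2|ME1|BR1|rd0|wr2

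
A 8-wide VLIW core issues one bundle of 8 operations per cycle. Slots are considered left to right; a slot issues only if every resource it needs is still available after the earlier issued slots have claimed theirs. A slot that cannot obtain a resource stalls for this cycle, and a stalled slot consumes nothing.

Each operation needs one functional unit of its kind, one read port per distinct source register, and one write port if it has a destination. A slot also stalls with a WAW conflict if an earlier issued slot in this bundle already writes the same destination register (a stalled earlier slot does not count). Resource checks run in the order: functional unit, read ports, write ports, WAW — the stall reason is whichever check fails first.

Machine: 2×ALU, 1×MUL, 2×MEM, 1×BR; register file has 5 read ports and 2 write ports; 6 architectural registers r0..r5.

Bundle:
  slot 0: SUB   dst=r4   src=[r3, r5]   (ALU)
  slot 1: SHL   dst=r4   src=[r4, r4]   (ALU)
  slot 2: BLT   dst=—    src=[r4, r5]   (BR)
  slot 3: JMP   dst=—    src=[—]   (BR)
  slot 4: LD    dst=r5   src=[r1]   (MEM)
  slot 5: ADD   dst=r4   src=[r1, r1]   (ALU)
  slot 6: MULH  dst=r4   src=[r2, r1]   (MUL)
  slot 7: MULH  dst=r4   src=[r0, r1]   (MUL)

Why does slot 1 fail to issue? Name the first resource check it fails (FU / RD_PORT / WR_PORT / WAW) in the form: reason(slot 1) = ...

slot 0 (ALU): ISSUE — free A1,Mu1,Ld2,B1 rp3 wp1
slot 1 (ALU): stall WAW — free A1,Mu1,Ld2,B1 rp3 wp1
slot 2 (BR): ISSUE — free A1,Mu1,Ld2,B0 rp1 wp1
slot 3 (BR): stall FU — free A1,Mu1,Ld2,B0 rp1 wp1
slot 4 (MEM): ISSUE — free A1,Mu1,Ld1,B0 rp0 wp0
slot 5 (ALU): stall RD_PORT — free A1,Mu1,Ld1,B0 rp0 wp0
slot 6 (MUL): stall RD_PORT — free A1,Mu1,Ld1,B0 rp0 wp0
slot 7 (MUL): stall RD_PORT — free A1,Mu1,Ld1,B0 rp0 wp0

reason(slot 1) = WAW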